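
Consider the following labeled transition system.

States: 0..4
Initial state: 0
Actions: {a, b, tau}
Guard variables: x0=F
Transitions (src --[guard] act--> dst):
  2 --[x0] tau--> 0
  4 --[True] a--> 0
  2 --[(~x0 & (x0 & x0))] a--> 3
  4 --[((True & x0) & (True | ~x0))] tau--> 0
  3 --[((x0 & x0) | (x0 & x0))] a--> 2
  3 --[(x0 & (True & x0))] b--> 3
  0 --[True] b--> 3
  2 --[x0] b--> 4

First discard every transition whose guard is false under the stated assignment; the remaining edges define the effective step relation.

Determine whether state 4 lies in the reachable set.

Answer: UNREACHABLE

Working:
2 transition(s) survive guard evaluation.
depth 0: {0}
depth 1: {3}  now seen {0,3}
Reachable = {0,3}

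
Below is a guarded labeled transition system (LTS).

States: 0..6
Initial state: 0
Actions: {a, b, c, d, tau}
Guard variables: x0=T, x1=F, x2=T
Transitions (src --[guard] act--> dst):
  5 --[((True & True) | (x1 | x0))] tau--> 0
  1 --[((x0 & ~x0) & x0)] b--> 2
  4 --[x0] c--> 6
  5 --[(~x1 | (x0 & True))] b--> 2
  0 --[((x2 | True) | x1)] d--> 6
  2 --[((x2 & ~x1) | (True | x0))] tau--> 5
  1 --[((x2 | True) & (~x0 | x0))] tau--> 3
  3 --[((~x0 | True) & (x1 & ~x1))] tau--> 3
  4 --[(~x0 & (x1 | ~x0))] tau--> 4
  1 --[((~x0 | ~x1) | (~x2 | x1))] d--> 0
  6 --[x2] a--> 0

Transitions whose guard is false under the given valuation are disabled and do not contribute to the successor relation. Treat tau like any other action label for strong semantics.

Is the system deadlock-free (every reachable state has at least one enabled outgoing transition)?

Reach set: {0,6}
  0: d→6  [1 out]
  6: a→0  [1 out]

Answer: DEADLOCK-FREE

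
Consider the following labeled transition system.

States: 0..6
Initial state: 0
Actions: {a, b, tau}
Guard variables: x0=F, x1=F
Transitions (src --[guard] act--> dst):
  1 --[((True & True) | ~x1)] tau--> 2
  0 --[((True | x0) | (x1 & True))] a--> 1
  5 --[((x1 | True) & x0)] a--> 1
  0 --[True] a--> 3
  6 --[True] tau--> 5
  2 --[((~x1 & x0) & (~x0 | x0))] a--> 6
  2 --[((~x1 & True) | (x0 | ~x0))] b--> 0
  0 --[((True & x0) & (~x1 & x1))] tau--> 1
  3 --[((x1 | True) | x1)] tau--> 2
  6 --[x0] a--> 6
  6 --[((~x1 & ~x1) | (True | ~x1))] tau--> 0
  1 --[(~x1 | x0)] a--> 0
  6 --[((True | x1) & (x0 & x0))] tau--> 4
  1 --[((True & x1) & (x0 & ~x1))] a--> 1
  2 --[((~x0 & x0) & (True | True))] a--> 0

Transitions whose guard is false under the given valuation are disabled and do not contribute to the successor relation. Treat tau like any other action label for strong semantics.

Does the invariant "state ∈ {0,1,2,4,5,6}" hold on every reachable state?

Answer: INVARIANT VIOLATED at state 3

Trace:
Inv-set: {0,1,2,4,5,6}
Reach set: {0,1,2,3}
  0: ✓
  1: ✓
  2: ✓
  3: outside
counterexample path to 3: a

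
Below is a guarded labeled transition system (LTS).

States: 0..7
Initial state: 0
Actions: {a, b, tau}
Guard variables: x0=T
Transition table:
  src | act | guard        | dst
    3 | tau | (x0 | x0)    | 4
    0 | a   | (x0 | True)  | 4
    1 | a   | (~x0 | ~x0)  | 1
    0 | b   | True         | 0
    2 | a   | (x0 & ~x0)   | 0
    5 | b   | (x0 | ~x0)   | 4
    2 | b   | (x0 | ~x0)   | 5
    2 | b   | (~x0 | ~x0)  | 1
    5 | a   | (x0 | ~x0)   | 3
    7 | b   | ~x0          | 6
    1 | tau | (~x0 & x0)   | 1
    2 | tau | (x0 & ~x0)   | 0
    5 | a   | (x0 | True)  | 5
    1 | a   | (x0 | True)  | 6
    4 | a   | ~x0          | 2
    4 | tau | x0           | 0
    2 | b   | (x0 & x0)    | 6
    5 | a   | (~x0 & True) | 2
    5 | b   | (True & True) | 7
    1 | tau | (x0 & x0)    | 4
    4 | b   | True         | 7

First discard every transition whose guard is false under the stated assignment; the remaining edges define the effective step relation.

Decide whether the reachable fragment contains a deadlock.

Reachable = {0,4,7}
  0: a→4  b→0  [2 exit(s)]
  4: b→7  tau→0  [2 exit(s)]
  7: ∅  [no exit]
witness 7: a·b

Answer: DEADLOCK at state 7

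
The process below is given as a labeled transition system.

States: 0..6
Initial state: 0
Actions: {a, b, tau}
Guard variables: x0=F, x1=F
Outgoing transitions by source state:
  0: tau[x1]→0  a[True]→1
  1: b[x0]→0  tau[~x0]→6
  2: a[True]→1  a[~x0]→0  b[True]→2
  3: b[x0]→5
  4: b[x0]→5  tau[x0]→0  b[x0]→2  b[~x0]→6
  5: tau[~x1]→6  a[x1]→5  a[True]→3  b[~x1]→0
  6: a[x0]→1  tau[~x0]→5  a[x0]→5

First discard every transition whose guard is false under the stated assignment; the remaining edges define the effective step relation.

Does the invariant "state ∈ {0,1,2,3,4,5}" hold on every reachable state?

Safe = {0,1,2,3,4,5}
Reach set: {0,1,3,5,6}
  0: ok
  1: ok
  3: ok
  5: ok
  6: ✗ unsafe
counterexample path to 6: a·tau

Answer: INVARIANT VIOLATED at state 6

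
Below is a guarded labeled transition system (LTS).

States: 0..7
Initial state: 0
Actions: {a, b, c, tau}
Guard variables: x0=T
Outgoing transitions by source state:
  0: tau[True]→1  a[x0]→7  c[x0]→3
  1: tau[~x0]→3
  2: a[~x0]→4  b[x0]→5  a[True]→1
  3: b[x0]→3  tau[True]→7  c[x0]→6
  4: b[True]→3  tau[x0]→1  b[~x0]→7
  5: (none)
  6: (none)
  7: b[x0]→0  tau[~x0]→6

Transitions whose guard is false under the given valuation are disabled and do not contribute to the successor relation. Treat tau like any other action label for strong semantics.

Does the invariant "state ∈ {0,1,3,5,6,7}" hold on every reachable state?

Answer: INVARIANT HOLDS

Working:
Safe = {0,1,3,5,6,7}
R = {0,1,3,6,7}
  0: safe
  1: safe
  3: safe
  6: safe
  7: safe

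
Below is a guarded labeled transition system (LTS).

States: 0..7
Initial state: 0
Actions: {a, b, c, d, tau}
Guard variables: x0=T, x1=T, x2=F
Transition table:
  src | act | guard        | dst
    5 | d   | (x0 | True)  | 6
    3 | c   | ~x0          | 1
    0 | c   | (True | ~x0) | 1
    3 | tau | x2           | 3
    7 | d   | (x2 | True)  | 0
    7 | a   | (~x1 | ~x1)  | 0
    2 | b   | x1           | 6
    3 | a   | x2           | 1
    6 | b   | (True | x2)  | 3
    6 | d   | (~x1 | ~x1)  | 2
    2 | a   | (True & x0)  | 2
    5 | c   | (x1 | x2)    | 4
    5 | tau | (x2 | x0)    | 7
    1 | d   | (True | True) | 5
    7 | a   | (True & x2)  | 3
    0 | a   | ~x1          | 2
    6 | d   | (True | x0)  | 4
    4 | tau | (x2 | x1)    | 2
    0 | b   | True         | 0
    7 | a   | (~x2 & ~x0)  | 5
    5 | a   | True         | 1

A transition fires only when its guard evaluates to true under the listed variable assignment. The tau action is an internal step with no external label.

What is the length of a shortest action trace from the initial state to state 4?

Answer: 3

Analysis:
Breadth-first toward 4:
  depth 0: {0}
  depth 1: {1}
  depth 2: {5}
  depth 3: {4,6,7}
4 enters at depth 3; path c·d·c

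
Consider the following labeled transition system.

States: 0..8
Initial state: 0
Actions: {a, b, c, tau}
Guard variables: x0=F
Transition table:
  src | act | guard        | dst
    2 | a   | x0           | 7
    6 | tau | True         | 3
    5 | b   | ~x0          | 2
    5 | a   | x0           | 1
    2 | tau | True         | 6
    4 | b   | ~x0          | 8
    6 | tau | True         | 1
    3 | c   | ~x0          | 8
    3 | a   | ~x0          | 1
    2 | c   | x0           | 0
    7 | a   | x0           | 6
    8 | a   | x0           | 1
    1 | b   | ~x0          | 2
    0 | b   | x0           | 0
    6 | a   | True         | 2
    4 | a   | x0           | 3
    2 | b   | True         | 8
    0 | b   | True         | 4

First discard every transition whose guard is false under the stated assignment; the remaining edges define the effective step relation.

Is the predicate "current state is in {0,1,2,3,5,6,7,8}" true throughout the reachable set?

Answer: INVARIANT VIOLATED at state 4

Analysis:
Allowed set {0,1,2,3,5,6,7,8}
R = {0,4,8}
  0: safe
  4: outside
  8: safe
counterexample path to 4: b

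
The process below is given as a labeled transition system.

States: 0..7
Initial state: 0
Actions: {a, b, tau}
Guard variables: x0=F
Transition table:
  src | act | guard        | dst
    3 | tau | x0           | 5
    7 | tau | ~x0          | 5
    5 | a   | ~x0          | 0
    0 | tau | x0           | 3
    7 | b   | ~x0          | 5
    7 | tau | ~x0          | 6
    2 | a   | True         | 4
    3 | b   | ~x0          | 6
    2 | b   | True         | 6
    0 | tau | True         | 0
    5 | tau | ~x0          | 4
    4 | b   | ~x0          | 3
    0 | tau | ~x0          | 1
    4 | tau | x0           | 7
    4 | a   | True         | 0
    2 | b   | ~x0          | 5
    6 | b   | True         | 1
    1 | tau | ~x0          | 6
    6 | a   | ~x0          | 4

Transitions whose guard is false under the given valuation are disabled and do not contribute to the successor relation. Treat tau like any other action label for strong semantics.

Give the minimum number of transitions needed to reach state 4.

Layered search for 4:
  depth 0: {0}
  depth 1: {1}
  depth 2: {6}
  depth 3: {4}
4 enters at depth 3; path tau·tau·a

Answer: 3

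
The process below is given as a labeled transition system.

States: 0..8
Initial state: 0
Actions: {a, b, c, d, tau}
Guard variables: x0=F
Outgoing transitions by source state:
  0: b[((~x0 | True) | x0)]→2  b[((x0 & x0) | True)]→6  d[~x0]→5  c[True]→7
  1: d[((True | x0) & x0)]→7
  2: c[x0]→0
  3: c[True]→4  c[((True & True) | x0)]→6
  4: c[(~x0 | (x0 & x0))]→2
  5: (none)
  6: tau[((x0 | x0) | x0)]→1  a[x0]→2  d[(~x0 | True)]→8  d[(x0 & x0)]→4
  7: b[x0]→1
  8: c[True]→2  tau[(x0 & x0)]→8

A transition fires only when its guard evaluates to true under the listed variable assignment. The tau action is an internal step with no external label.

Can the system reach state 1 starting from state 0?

After dropping false guards: 9 live edges.
Layer 0: {0}
Layer 1: {2,5,6,7}  total {0,2,5,6,7}
Layer 2: {8}  total {0,2,5,6,7,8}
Reach set: {0,2,5,6,7,8}

Answer: UNREACHABLE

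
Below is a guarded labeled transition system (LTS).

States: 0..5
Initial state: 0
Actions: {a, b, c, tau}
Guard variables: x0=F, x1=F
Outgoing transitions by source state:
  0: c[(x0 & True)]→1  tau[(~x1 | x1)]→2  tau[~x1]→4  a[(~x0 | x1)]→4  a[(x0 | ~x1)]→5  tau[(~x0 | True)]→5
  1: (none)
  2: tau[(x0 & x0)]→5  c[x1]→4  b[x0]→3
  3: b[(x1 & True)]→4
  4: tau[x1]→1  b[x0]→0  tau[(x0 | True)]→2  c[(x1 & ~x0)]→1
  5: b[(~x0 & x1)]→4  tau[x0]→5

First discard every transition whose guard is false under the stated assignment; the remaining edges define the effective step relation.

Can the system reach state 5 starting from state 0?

Guard filter leaves 6 enabled edge(s).
depth 0: {0}
depth 1: {2,4,5}  now seen {0,2,4,5}
Reachable = {0,2,4,5}
witness 5: tau

Answer: REACHABLE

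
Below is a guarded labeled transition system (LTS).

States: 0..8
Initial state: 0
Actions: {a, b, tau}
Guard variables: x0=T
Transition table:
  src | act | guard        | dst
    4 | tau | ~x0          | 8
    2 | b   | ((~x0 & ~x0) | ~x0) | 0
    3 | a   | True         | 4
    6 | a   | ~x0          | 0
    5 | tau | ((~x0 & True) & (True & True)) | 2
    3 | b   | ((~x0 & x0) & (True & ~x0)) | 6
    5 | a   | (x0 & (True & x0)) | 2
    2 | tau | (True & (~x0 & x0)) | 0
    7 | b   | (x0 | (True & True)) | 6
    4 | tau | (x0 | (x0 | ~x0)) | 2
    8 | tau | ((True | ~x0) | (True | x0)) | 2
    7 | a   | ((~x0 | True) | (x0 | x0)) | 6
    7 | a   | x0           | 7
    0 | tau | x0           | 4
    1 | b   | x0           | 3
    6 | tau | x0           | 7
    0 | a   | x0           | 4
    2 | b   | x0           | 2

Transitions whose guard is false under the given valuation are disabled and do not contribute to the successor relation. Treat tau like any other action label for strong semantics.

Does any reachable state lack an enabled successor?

Reachable = {0,2,4}
  0: a→4  tau→4  [2 exit(s)]
  2: b→2  [1 exit(s)]
  4: tau→2  [1 exit(s)]

Answer: DEADLOCK-FREE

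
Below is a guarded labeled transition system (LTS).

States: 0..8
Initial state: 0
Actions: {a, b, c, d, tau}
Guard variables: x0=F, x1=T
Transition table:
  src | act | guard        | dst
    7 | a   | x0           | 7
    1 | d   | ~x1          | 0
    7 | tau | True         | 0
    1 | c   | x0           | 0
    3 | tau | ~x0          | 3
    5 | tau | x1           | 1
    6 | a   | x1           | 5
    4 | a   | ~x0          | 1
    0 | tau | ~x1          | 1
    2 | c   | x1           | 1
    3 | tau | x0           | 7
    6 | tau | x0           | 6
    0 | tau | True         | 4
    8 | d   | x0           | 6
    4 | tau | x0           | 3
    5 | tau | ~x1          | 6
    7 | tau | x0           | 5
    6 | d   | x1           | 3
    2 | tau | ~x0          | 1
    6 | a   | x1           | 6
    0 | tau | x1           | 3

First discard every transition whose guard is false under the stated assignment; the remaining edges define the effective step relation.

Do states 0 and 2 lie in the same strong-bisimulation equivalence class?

Answer: NOT BISIMILAR

Analysis:
Refine partition for ~:
  P[0] = {{0,1,2,3,4,5,6,7,8}}
  P[1] = {{0,3,5,7},{1,8},{2},{4},{6}}
  P[2] = {{0},{1,8},{2},{3,7},{4},{5},{6}}
  P[3] = {{0},{1,8},{2},{3},{4},{5},{6},{7}}
8 equivalence class(es) (converged in 4)
[0]={0}  [2]={2}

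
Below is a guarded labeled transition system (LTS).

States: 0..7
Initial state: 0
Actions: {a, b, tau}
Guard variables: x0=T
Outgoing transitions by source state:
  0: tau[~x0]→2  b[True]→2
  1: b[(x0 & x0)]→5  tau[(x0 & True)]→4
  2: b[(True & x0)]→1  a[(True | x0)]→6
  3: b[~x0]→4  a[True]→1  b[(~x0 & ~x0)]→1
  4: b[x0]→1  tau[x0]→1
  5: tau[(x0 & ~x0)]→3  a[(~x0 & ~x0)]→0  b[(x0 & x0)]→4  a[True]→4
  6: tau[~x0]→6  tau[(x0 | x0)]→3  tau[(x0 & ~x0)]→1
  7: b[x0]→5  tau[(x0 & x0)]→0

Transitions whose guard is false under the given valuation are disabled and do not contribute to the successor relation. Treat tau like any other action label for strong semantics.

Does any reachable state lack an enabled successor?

Answer: DEADLOCK-FREE

Working:
Reachable = {0,1,2,3,4,5,6}
  0: b→2  [deg 1]
  1: b→5  tau→4  [deg 2]
  2: a→6  b→1  [deg 2]
  3: a→1  [deg 1]
  4: b→1  tau→1  [deg 2]
  5: a→4  b→4  [deg 2]
  6: tau→3  [deg 1]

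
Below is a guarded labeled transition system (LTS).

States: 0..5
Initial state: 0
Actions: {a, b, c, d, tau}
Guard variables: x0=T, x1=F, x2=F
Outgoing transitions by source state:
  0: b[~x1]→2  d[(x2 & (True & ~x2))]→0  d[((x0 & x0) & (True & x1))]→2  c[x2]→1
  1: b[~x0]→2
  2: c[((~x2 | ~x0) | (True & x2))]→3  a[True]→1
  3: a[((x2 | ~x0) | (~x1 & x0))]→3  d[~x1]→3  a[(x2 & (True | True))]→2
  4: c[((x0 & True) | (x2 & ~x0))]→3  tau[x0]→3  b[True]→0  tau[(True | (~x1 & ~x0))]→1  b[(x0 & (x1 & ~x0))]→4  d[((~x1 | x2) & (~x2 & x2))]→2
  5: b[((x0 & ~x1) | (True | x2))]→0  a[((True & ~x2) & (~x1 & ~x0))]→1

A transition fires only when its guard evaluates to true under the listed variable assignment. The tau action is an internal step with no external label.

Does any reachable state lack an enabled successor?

Answer: DEADLOCK at state 1

Trace:
Reach set: {0,1,2,3}
  0: b→2  [deg 1]
  1: ∅  [no exit]
  2: a→1  c→3  [deg 2]
  3: a→3  d→3  [deg 2]
witness 1: b·a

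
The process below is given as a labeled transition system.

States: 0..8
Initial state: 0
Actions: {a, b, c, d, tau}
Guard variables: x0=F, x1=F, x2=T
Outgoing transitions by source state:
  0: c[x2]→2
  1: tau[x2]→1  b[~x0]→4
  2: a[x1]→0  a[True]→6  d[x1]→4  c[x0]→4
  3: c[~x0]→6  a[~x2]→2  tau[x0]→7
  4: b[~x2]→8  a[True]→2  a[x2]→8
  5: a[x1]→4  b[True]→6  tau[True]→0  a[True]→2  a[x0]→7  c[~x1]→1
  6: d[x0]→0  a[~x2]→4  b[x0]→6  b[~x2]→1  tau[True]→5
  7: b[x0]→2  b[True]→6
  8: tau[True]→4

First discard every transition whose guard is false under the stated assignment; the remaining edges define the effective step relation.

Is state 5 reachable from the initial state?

Answer: REACHABLE

Trace:
Guard filter leaves 14 enabled edge(s).
Layer 0: {0}
Layer 1: {2}  now seen {0,2}
Layer 2: {6}  now seen {0,2,6}
Layer 3: {5}  now seen {0,2,5,6}
Layer 4: {1}  now seen {0,1,2,5,6}
Layer 5: {4}  now seen {0,1,2,4,5,6}
Layer 6: {8}  now seen {0,1,2,4,5,6,8}
R = {0,1,2,4,5,6,8}
witness 5: c·a·tau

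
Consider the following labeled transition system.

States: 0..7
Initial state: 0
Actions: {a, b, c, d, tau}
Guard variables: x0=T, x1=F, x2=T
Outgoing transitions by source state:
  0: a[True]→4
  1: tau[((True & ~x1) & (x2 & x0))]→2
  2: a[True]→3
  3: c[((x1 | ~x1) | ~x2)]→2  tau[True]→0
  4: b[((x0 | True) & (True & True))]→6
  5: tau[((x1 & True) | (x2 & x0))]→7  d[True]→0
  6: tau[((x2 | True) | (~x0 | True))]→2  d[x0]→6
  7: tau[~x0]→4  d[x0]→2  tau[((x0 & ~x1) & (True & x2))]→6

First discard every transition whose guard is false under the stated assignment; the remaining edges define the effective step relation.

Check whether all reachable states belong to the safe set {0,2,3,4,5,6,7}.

Answer: INVARIANT HOLDS

Trace:
Allowed set {0,2,3,4,5,6,7}
Reach set: {0,2,3,4,6}
  0: ✓
  2: ✓
  3: ✓
  4: ✓
  6: ✓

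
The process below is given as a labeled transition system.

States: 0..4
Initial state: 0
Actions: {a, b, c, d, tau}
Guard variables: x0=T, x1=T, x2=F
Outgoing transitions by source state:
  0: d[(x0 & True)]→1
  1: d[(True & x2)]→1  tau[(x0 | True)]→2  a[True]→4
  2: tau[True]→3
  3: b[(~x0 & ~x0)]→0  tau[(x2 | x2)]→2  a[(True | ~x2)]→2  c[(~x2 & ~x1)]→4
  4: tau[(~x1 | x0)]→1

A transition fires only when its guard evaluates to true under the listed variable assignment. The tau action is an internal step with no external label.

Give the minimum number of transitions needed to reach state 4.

Breadth-first toward 4:
  depth 0: {0}
  depth 1: {1}
  depth 2: {2,4}
depth(4)=2, e.g. d·a

Answer: 2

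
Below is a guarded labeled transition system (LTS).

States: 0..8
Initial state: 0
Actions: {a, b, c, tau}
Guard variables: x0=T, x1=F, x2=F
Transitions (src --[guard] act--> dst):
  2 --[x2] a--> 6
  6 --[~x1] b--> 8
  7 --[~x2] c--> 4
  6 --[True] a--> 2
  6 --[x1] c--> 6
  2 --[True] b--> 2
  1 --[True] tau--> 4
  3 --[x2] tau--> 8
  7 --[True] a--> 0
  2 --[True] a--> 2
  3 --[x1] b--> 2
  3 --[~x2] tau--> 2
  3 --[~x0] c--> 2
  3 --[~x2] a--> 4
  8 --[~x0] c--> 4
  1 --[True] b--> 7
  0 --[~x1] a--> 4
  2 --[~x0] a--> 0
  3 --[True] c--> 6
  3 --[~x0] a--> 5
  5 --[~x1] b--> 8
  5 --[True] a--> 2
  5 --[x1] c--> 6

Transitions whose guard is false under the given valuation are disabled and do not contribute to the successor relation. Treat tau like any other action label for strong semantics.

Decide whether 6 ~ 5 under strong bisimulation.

Answer: BISIMILAR

Analysis:
Refine partition for ~:
  round 0: {{0,1,2,3,4,5,6,7,8}}
  round 1: {{0},{1},{2,5,6},{3},{4,8},{7}}
  round 2: {{0},{1},{2},{3},{4,8},{5,6},{7}}
7 equivalence class(es) (converged in 3)
6∈{5,6}, 5∈{5,6}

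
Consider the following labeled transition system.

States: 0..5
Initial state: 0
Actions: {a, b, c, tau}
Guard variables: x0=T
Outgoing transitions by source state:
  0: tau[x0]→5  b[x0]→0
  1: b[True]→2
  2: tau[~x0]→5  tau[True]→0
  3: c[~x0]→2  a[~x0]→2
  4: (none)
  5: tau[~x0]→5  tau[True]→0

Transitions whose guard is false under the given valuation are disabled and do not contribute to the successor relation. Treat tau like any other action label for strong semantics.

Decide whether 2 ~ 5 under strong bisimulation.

Bisimulation quotient by refinement:
  round 0: {{0,1,2,3,4,5}}
  round 1: {{0},{1},{2,5},{3,4}}
4 equivalence class(es) (converged in 2)
2∈{2,5}, 5∈{2,5}

Answer: BISIMILAR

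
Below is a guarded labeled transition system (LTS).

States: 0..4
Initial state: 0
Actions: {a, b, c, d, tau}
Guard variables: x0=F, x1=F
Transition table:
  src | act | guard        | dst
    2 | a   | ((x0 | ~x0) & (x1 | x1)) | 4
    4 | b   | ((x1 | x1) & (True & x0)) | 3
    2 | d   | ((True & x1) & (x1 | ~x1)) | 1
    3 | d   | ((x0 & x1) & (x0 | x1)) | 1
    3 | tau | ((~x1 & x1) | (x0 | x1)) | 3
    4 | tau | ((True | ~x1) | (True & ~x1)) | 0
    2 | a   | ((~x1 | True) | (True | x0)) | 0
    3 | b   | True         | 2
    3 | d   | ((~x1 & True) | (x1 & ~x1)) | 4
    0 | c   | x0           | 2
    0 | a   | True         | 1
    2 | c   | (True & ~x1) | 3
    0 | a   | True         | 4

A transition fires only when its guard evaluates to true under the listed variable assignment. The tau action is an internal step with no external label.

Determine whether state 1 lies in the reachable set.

Answer: REACHABLE

Working:
Guard filter leaves 7 enabled edge(s).
Layer 0: {0}
Layer 1: {1,4}  cumulative {0,1,4}
R = {0,1,4}
Path to 1: a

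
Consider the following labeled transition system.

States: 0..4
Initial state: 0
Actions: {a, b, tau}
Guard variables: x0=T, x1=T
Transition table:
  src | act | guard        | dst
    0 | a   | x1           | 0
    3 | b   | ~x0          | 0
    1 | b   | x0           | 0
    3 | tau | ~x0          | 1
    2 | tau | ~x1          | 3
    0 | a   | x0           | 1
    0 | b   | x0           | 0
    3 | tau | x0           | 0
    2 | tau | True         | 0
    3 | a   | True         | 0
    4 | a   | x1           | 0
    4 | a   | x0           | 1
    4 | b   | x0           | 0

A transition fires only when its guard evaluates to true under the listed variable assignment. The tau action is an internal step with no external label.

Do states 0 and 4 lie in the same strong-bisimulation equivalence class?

Bisimulation quotient by refinement:
  π0 = {{0,1,2,3,4}}
  π1 = {{0,4},{1},{2},{3}}
Fixed point at round 2; 4 class(es).
[0]={0,4}  [4]={0,4}

Answer: BISIMILAR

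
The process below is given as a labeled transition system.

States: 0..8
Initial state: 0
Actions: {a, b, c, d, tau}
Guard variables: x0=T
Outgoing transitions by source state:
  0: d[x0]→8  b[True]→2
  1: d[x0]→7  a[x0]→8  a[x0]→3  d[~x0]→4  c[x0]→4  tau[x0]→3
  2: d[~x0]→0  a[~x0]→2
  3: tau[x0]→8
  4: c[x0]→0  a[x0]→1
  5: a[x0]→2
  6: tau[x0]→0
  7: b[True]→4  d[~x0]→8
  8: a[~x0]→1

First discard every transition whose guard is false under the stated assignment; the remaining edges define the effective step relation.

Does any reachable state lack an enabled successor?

Answer: DEADLOCK at state 2

Analysis:
R = {0,2,8}
  0: b→2  d→8  [2 out]
  2: ∅  [no exit]
  8: ∅  [no exit]
trace reaching 2: b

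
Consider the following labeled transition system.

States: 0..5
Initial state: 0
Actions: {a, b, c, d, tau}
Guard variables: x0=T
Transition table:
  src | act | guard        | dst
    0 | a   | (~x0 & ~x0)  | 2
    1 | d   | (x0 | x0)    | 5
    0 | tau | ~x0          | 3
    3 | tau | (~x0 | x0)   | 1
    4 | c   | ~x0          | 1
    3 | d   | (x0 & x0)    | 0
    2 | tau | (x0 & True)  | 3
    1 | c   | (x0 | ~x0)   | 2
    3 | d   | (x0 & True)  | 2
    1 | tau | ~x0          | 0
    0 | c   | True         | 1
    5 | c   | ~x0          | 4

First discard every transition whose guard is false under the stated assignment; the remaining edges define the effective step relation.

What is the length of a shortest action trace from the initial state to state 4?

Answer: UNREACHABLE

Working:
Layered search for 4:
  L0 = {0}
  L1 = {1}
  L2 = {2,5}
  L3 = {3}
4 never appears.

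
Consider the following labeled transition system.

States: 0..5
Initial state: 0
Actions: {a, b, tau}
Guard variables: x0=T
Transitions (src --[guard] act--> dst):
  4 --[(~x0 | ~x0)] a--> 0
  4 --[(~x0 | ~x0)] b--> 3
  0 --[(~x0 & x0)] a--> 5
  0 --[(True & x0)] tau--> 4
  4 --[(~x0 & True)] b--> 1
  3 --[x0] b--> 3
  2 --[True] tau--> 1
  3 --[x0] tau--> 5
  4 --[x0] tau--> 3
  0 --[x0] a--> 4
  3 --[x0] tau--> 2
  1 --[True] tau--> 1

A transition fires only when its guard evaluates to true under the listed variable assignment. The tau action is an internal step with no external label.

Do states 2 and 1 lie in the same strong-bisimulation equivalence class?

Bisimulation quotient by refinement:
  P[0] = {{0,1,2,3,4,5}}
  P[1] = {{0},{1,2,4},{3},{5}}
  P[2] = {{0},{1,2},{3},{4},{5}}
stable after 3 split(s): 5 block(s)
2∈{1,2}, 1∈{1,2}

Answer: BISIMILAR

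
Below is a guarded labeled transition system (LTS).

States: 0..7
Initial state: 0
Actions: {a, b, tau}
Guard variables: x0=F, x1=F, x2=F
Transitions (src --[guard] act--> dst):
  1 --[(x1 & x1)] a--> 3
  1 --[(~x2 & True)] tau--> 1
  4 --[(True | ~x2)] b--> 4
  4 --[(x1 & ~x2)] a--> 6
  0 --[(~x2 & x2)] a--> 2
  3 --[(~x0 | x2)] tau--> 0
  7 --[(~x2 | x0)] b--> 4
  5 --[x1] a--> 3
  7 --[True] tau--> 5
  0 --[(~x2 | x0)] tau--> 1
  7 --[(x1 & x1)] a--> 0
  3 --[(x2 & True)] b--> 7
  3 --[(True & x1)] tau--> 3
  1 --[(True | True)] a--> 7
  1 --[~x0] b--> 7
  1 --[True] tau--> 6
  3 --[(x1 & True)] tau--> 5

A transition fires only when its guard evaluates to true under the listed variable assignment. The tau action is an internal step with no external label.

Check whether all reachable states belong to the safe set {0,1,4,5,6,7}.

Answer: INVARIANT HOLDS

Working:
Inv-set: {0,1,4,5,6,7}
Reachable = {0,1,4,5,6,7}
  0: safe
  1: safe
  4: safe
  5: safe
  6: safe
  7: safe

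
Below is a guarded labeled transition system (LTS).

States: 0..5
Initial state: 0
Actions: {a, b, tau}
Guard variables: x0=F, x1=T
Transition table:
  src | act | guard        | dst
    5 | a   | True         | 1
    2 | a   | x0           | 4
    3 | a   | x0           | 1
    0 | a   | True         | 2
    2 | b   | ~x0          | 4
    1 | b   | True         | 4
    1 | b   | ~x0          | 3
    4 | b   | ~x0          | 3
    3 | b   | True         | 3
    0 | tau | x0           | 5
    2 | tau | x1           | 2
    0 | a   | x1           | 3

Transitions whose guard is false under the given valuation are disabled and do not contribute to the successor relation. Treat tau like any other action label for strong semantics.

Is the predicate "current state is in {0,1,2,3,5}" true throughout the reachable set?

Inv-set: {0,1,2,3,5}
Reachable = {0,2,3,4}
  0: ✓
  2: ✓
  3: ✓
  4: ✗ unsafe
counterexample path to 4: a·b

Answer: INVARIANT VIOLATED at state 4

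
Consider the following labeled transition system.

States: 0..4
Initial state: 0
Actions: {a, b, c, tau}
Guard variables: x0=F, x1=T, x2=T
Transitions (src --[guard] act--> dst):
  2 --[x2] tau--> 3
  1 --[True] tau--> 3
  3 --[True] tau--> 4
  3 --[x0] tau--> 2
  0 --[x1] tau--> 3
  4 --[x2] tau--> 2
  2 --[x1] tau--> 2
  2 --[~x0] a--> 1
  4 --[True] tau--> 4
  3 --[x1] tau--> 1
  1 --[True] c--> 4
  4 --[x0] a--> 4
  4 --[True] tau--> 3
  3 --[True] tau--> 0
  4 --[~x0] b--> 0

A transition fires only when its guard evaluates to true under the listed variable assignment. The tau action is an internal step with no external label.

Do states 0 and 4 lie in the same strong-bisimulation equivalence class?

Answer: NOT BISIMILAR

Trace:
Bisimulation quotient by refinement:
  π0 = {{0,1,2,3,4}}
  π1 = {{0,3},{1},{2},{4}}
  π2 = {{0},{1},{2},{3},{4}}
Fixed point at round 3; 5 class(es).
class of 0: {0}; class of 4: {4}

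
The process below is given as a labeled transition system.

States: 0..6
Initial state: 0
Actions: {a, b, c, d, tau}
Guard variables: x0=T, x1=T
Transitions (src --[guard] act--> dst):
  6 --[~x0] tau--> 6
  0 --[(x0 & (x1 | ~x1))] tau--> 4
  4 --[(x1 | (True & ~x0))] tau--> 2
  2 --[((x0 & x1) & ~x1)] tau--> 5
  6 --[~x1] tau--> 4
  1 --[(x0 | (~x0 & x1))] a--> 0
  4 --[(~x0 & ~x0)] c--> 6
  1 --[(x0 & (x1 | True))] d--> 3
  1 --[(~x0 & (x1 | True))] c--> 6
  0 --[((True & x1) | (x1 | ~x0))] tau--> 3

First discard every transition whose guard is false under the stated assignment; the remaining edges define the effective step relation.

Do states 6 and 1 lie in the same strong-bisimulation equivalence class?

Answer: NOT BISIMILAR

Analysis:
Compute ~ classes (split until stable):
  π0 = {{0,1,2,3,4,5,6}}
  π1 = {{0,4},{1},{2,3,5,6}}
  π2 = {{0},{1},{2,3,5,6},{4}}
stable after 3 split(s): 4 block(s)
class of 6: {2,3,5,6}; class of 1: {1}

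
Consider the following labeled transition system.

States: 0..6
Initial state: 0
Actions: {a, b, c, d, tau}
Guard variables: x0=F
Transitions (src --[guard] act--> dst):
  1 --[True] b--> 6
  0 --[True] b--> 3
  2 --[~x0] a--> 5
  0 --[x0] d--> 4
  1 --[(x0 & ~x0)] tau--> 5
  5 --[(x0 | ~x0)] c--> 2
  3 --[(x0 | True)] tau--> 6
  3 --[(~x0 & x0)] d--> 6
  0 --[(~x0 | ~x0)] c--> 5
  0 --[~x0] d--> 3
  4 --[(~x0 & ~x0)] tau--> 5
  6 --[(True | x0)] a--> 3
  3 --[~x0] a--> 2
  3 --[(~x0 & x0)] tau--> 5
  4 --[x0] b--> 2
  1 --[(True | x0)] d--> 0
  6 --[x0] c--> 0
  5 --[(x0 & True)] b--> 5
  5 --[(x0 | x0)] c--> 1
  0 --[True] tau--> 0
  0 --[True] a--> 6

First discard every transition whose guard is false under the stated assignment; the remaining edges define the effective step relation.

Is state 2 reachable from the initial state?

Answer: REACHABLE

Trace:
13 transition(s) survive guard evaluation.
Layer 0: {0}
Layer 1: {3,5,6}  now seen {0,3,5,6}
Layer 2: {2}  now seen {0,2,3,5,6}
Reach set: {0,2,3,5,6}
Path to 2: b·a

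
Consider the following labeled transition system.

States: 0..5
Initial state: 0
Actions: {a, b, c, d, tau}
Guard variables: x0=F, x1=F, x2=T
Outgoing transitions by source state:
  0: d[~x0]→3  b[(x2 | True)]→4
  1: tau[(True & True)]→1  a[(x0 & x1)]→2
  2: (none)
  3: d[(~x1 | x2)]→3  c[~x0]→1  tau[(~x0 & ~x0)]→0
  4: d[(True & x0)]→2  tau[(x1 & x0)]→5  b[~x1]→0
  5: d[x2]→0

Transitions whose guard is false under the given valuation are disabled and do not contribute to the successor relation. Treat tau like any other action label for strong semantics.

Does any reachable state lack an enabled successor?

Answer: DEADLOCK-FREE

Analysis:
Reachable = {0,1,3,4}
  0: b→4  d→3  [2 out]
  1: tau→1  [1 out]
  3: c→1  d→3  tau→0  [3 out]
  4: b→0  [1 out]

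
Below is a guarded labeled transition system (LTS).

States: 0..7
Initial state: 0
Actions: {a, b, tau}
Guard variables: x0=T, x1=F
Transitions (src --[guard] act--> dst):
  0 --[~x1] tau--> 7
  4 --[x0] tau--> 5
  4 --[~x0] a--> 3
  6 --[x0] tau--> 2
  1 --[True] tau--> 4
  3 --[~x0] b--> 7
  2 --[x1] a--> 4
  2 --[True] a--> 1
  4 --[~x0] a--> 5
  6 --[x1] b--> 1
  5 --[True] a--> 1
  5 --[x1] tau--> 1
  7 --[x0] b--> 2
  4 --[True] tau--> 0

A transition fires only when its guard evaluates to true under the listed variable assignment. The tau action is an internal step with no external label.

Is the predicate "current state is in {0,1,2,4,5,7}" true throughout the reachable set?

Allowed set {0,1,2,4,5,7}
Reachable = {0,1,2,4,5,7}
  0: ok
  1: ok
  2: ok
  4: ok
  5: ok
  7: ok

Answer: INVARIANT HOLDS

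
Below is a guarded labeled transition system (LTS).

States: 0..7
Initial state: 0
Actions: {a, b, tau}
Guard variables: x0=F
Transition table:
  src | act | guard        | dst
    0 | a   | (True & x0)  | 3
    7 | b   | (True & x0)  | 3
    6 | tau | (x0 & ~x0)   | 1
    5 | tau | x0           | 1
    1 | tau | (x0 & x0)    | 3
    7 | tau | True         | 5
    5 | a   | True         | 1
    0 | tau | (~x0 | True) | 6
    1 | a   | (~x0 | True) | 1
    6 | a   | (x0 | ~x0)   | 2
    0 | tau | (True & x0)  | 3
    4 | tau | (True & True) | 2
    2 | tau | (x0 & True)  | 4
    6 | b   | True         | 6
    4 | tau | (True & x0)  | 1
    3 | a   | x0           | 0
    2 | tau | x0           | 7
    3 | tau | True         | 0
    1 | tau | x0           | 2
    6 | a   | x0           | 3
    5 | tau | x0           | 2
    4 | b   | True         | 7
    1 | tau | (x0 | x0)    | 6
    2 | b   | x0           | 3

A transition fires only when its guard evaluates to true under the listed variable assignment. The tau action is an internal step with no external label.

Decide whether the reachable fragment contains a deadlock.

R = {0,2,6}
  0: tau→6  [1 exit(s)]
  2: ∅  [deadlock]
  6: a→2  b→6  [2 exit(s)]
Path to 2: tau·a

Answer: DEADLOCK at state 2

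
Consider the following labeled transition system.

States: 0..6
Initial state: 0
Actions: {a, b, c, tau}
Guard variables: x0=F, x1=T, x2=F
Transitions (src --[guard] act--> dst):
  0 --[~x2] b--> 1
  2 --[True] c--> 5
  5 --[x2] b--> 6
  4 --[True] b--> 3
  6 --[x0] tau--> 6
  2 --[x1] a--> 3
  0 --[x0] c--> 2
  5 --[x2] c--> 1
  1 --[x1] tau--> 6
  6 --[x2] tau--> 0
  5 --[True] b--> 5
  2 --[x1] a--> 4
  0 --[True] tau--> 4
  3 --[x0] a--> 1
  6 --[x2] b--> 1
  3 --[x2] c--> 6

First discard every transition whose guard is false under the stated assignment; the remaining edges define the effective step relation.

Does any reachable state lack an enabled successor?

Answer: DEADLOCK at state 3

Trace:
R = {0,1,3,4,6}
  0: b→1  tau→4  [2 exit(s)]
  1: tau→6  [1 exit(s)]
  3: ∅  [STUCK]
  4: b→3  [1 exit(s)]
  6: ∅  [STUCK]
trace reaching 3: tau·b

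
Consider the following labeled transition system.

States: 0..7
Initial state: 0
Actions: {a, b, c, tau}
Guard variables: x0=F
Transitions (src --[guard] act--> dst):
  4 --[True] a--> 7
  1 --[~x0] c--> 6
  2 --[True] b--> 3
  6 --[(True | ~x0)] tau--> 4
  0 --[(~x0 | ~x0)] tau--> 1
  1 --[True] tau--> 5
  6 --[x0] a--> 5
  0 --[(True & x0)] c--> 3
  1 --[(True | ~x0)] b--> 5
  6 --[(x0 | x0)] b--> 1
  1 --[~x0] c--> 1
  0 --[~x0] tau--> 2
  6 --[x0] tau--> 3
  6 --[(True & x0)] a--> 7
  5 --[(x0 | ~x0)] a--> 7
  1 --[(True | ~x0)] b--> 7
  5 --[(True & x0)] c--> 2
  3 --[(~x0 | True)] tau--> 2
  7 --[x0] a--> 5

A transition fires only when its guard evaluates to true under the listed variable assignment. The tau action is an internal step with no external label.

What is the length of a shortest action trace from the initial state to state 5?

Breadth-first toward 5:
  L0 = {0}
  L1 = {1,2}
  L2 = {3,5,6,7}
5 enters at depth 2; path tau·b

Answer: 2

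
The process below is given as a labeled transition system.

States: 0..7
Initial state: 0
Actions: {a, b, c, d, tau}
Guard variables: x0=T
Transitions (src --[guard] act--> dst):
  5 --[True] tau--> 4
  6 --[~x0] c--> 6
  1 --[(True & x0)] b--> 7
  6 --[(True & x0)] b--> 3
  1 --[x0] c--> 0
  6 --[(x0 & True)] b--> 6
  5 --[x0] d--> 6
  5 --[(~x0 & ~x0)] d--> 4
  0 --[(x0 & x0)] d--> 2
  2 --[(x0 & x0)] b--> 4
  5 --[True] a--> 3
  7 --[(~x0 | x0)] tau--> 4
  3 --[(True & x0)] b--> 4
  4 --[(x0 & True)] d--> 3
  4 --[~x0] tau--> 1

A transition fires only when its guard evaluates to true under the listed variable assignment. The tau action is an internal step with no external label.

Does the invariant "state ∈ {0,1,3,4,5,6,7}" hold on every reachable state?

Inv-set: {0,1,3,4,5,6,7}
R = {0,2,3,4}
  0: ok
  2: outside
  3: ok
  4: ok
reach 2 via d — violates

Answer: INVARIANT VIOLATED at state 2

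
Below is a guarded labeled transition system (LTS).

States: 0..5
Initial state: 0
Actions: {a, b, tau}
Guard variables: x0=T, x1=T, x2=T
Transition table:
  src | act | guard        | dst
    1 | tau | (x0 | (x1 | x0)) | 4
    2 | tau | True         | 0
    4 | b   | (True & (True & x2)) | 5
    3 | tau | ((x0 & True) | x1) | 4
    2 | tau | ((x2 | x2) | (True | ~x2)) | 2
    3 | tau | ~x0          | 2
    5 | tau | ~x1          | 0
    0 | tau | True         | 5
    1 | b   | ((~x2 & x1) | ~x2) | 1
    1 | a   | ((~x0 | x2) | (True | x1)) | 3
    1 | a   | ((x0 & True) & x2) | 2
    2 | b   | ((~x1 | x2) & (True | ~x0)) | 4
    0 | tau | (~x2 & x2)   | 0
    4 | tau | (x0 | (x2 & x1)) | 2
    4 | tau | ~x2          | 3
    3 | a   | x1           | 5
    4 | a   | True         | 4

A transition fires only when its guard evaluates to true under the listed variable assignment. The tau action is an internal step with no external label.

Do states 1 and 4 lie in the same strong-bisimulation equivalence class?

Answer: NOT BISIMILAR

Working:
Compute ~ classes (split until stable):
  π0 = {{0,1,2,3,4,5}}
  π1 = {{0},{1,3},{2},{4},{5}}
  π2 = {{0},{1},{2},{3},{4},{5}}
stable after 3 split(s): 6 block(s)
class of 1: {1}; class of 4: {4}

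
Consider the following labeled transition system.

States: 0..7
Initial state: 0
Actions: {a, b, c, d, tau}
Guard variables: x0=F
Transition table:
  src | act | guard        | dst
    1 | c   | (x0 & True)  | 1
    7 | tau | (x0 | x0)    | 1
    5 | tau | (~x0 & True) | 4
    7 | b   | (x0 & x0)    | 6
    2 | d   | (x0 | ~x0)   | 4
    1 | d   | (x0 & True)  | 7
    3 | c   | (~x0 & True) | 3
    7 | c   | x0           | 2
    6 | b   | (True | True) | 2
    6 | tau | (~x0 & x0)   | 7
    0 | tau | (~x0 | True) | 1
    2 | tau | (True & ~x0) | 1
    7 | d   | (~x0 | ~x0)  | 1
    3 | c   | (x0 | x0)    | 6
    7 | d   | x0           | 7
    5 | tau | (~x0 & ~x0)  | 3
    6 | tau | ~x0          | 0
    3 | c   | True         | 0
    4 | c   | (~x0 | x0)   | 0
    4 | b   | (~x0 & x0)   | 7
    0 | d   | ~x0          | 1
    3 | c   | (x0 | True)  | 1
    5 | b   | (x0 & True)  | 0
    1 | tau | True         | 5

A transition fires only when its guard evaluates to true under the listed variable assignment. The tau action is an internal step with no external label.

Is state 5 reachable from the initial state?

After dropping false guards: 14 live edges.
depth 0: {0}
depth 1: {1}  cumulative {0,1}
depth 2: {5}  cumulative {0,1,5}
depth 3: {3,4}  cumulative {0,1,3,4,5}
Reach set: {0,1,3,4,5}
witness 5: tau·tau

Answer: REACHABLE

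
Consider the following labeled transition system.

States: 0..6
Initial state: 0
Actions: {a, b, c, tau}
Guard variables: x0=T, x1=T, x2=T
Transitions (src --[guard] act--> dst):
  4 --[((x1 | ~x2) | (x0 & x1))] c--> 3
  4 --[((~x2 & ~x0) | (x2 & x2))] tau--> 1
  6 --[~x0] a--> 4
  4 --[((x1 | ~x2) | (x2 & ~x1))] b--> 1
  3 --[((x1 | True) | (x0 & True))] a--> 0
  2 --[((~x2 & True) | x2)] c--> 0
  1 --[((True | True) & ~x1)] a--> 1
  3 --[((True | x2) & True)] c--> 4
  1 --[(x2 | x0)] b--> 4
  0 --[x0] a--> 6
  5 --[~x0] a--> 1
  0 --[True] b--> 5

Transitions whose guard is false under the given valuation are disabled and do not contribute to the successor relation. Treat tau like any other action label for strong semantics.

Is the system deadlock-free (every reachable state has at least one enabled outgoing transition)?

Answer: DEADLOCK at state 5

Analysis:
Reachable = {0,5,6}
  0: a→6  b→5  [2 out]
  5: ∅  [deadlock]
  6: ∅  [deadlock]
Path to 5: b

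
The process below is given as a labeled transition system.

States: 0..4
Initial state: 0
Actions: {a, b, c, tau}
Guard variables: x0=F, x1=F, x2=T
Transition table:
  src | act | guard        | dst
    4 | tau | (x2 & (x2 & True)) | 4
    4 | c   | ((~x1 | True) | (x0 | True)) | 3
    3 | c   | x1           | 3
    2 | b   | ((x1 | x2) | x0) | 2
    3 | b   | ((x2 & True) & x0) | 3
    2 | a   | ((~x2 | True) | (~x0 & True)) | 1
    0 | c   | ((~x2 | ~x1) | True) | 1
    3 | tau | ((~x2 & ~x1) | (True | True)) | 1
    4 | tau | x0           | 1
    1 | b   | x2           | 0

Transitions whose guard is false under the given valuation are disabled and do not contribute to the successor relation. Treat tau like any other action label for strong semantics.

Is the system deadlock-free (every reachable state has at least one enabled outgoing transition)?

R = {0,1}
  0: c→1  [deg 1]
  1: b→0  [deg 1]

Answer: DEADLOCK-FREE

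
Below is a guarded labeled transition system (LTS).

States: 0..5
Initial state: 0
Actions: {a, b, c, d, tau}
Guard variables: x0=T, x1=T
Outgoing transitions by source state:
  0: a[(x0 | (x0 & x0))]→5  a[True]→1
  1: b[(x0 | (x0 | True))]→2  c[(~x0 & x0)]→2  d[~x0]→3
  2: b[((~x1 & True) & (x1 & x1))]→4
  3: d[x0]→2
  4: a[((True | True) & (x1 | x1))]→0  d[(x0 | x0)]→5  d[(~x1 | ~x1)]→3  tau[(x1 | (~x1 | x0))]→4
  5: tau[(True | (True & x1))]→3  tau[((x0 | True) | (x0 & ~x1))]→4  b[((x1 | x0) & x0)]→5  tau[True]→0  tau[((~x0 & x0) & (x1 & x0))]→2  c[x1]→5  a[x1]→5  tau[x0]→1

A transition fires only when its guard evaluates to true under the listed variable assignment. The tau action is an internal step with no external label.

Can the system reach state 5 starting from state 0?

Answer: REACHABLE

Analysis:
Guard filter leaves 14 enabled edge(s).
depth 0: {0}
depth 1: {1,5}  cumulative {0,1,5}
depth 2: {2,3,4}  cumulative {0,1,2,3,4,5}
R = {0,1,2,3,4,5}
Path to 5: a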